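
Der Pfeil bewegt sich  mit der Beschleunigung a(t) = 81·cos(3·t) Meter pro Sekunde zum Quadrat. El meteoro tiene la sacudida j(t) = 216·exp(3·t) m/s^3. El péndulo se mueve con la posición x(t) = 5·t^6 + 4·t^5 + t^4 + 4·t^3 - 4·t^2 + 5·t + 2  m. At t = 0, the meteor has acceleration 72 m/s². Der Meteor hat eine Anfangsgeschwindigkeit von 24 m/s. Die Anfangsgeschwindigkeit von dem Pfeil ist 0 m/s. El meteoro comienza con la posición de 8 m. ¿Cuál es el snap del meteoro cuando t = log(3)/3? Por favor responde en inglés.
We must differentiate our jerk equation j(t) = 216·exp(3·t) 1 time. Taking d/dt of j(t), we find s(t) = 648·exp(3·t). We have snap s(t) = 648·exp(3·t). Substituting t = log(3)/3: s(log(3)/3) = 1944.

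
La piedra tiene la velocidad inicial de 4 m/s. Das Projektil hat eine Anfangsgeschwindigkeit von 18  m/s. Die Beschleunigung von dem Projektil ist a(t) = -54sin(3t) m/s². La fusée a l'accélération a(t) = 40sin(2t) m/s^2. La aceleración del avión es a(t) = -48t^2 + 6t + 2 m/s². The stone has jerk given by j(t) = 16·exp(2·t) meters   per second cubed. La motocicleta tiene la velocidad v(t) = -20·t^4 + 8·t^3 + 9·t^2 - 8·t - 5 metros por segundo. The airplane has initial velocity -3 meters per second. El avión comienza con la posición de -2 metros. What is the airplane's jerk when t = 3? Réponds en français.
Nous devons dériver notre équation de l'accélération a(t) = -48·t^2 + 6·t + 2 1 fois. La dérivée de l'accélération donne le jerk: j(t) = 6 - 96·t. De l'équation du jerk j(t) = 6 - 96·t, nous substituons t = 3 pour obtenir j = -282.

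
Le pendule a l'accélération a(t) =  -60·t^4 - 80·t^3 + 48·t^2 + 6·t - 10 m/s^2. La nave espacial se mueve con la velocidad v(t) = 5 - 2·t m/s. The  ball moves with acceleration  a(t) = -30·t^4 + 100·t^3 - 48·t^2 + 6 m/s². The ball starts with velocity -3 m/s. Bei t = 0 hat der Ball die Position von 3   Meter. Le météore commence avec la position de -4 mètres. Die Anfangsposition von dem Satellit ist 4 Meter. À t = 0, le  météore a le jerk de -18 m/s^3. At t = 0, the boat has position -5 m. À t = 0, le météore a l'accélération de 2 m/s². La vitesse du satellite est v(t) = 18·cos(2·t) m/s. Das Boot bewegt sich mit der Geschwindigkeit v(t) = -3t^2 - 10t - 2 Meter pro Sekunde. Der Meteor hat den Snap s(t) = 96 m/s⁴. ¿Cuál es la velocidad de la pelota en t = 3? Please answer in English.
We need to integrate our acceleration equation a(t) = -30·t^4 + 100·t^3 - 48·t^2 + 6 1 time. The integral of acceleration, with v(0) = -3, gives velocity: v(t) = -6·t^5 + 25·t^4 - 16·t^3 + 6·t - 3. Using v(t) = -6·t^5 + 25·t^4 - 16·t^3 + 6·t - 3 and substituting t = 3, we find v = 150.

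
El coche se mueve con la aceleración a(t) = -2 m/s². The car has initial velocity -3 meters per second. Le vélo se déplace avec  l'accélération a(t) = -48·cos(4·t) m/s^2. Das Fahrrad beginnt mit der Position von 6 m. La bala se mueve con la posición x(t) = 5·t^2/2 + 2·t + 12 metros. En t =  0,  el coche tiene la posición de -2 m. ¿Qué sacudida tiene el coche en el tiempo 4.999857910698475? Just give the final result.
La respuesta es 0.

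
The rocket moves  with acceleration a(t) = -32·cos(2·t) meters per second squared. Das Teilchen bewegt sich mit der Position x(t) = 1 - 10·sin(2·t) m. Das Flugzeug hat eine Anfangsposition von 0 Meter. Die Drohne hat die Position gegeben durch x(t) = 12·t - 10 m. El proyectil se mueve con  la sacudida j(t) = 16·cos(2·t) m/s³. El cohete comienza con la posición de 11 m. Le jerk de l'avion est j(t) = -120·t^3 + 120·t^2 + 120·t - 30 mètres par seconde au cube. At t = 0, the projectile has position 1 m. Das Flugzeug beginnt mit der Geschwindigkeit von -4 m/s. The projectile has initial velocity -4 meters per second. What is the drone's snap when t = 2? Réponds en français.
En partant de la position x(t) = 12·t - 10, nous prenons 4 dérivées. En dérivant la position, nous obtenons la vitesse: v(t) = 12. En prenant d/dt de v(t), nous trouvons a(t) = 0. La dérivée de l'accélération donne le jerk: j(t) = 0. En prenant d/dt de j(t), nous trouvons s(t) = 0. Nous avons le snap s(t) = 0. En substituant t = 2: s(2) = 0.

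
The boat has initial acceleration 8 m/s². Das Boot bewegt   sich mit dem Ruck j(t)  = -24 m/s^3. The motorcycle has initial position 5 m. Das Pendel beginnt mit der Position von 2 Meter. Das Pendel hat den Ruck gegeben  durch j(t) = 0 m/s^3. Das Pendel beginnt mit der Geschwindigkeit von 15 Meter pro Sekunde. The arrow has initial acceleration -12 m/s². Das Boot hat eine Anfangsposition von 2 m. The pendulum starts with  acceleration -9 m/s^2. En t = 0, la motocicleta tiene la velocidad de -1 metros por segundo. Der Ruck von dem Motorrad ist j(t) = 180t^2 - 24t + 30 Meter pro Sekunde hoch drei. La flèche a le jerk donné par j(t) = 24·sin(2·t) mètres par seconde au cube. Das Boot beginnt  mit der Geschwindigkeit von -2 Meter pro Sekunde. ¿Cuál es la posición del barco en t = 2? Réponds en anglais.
To find the answer, we compute 3 integrals of j(t) = -24. The integral of jerk is acceleration. Using a(0) = 8, we get a(t) = 8 - 24·t. The integral of acceleration is velocity. Using v(0) = -2, we get v(t) = -12·t^2 + 8·t - 2. Integrating velocity and using the initial condition x(0) = 2, we get x(t) = -4·t^3 + 4·t^2 - 2·t + 2. We have position x(t) = -4·t^3 + 4·t^2 - 2·t + 2. Substituting t = 2: x(2) = -18.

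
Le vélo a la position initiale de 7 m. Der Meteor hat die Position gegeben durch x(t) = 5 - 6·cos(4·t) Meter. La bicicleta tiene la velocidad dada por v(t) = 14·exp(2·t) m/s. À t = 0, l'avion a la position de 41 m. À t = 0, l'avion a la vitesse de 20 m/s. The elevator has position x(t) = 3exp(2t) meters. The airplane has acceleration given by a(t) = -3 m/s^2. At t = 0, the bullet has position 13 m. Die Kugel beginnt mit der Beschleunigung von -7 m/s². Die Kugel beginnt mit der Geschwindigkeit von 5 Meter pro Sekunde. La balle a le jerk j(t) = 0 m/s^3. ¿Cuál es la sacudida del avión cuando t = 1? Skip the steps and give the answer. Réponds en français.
Le jerk à t = 1 est j = 0.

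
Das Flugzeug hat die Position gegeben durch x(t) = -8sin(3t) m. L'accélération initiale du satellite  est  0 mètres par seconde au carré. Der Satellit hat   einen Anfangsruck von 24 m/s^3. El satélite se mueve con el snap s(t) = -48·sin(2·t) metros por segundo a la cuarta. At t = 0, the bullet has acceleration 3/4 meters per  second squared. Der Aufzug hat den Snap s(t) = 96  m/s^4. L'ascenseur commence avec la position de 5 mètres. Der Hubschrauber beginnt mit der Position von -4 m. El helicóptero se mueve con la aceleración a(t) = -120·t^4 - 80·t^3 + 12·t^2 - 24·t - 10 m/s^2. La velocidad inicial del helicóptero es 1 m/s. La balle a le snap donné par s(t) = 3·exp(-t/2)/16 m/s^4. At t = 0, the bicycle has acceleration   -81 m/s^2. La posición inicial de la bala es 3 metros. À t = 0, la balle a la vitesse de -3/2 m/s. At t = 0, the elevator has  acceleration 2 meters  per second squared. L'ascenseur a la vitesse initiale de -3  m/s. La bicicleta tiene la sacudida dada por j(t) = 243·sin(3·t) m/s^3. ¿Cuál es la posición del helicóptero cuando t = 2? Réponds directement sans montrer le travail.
La respuesta es -422.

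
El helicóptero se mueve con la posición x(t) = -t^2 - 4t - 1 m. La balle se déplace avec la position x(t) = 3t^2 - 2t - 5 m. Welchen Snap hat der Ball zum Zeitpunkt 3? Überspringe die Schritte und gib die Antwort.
Bei t = 3, s = 0.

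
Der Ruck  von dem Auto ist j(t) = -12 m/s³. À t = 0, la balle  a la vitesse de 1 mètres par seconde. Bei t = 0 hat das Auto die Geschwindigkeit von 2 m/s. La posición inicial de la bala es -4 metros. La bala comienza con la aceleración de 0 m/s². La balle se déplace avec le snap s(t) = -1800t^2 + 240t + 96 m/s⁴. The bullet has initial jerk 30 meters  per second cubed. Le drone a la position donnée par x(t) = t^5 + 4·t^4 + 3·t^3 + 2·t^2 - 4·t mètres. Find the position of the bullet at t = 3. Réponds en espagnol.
Para resolver esto, necesitamos tomar 4 integrales de nuestra ecuación del snap s(t) = -1800·t^2 + 240·t + 96. La integral del snap es la sacudida. Usando j(0) = 30, obtenemos j(t) = -600·t^3 + 120·t^2 + 96·t + 30. Tomando ∫j(t)dt y aplicando a(0) = 0, encontramos a(t) = 2·t·(-75·t^3 + 20·t^2 + 24·t + 15). Integrando la aceleración y usando la condición inicial v(0) = 1, obtenemos v(t) = -30·t^5 + 10·t^4 + 16·t^3 + 15·t^2 + 1. La integral de la velocidad, con x(0) = -4, da la posición: x(t) = -5·t^6 + 2·t^5 + 4·t^4 + 5·t^3 + t - 4. Usando x(t) = -5·t^6 + 2·t^5 + 4·t^4 + 5·t^3 + t - 4 y sustituyendo t = 3, encontramos x = -2701.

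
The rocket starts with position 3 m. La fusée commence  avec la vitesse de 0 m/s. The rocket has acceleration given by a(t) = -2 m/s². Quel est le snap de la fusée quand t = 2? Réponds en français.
Pour résoudre ceci, nous devons prendre 2 dérivées de notre équation de l'accélération a(t) = -2. En prenant d/dt de a(t), nous trouvons j(t) = 0. La dérivée du jerk donne le snap: s(t) = 0. De l'équation du snap s(t) = 0, nous substituons t = 2 pour obtenir s = 0.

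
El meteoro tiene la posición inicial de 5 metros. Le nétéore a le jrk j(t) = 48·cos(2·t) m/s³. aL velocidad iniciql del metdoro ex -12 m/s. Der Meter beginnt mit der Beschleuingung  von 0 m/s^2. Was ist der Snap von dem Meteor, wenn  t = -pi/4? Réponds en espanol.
Para resolver esto, necesitamos tomar 1 derivada de nuestra ecuación de la sacudida j(t) = 48·cos(2·t). Derivando la sacudida, obtenemos el snap: s(t) = -96·sin(2·t). De la ecuación del snap s(t) = -96·sin(2·t), sustituimos t = -pi/4 para obtener s = 96.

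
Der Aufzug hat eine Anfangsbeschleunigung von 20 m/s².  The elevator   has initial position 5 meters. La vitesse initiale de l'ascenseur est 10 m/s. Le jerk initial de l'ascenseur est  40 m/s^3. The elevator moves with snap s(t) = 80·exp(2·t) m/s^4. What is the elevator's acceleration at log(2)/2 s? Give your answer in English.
We need to integrate our snap equation s(t) = 80·exp(2·t) 2 times. Taking ∫s(t)dt and applying j(0) = 40, we find j(t) = 40·exp(2·t). Taking ∫j(t)dt and applying a(0) = 20, we find a(t) = 20·exp(2·t). From the given acceleration equation a(t) = 20·exp(2·t), we substitute t = log(2)/2 to get a = 40.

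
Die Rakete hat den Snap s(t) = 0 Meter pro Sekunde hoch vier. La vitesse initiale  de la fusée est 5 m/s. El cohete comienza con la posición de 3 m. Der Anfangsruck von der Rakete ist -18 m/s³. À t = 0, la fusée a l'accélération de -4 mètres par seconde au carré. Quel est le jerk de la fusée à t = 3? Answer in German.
Ausgehend von dem Snap s(t) = 0, nehmen wir 1 Integral. Die Stammfunktion von dem Snap, mit j(0) = -18, ergibt den Ruck: j(t) = -18. Mit j(t) = -18 und Einsetzen von t = 3, finden wir j = -18.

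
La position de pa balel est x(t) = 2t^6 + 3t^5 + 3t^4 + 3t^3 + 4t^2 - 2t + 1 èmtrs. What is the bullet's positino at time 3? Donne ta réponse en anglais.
We have position x(t) = 2·t^6 + 3·t^5 + 3·t^4 + 3·t^3 + 4·t^2 - 2·t + 1. Substituting t = 3: x(3) = 2542.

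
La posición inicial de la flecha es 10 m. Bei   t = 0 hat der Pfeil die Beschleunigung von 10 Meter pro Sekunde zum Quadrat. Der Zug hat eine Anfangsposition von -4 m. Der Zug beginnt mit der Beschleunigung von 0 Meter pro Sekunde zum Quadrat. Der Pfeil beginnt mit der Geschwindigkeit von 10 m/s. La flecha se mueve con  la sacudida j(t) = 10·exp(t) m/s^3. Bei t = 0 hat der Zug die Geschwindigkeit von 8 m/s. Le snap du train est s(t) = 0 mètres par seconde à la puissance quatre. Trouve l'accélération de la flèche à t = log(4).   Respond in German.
Ausgehend von dem Ruck j(t) = 10·exp(t), nehmen wir 1 Stammfunktion. Durch Integration von dem Ruck und Verwendung der Anfangsbedingung a(0) = 10, erhalten wir a(t) = 10·exp(t). Aus der Gleichung für die Beschleunigung a(t) = 10·exp(t), setzen wir t = log(4) ein und erhalten a = 40.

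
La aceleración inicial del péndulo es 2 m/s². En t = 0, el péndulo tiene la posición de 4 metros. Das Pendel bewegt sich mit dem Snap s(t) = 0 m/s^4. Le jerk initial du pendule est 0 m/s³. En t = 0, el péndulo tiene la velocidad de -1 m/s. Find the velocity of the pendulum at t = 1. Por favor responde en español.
Debemos encontrar la integral de nuestra ecuación del snap s(t) = 0 3 veces. La antiderivada del snap, con j(0) = 0, da la sacudida: j(t) = 0. Tomando ∫j(t)dt y aplicando a(0) = 2, encontramos a(t) = 2. La antiderivada de la aceleración, con v(0) = -1, da la velocidad: v(t) = 2·t - 1. Usando v(t) = 2·t - 1 y sustituyendo t = 1, encontramos v = 1.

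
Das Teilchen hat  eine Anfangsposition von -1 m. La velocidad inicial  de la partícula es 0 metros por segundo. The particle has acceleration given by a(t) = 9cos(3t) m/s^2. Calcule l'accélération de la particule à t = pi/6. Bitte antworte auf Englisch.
We have acceleration a(t) = 9·cos(3·t). Substituting t = pi/6: a(pi/6) = 0.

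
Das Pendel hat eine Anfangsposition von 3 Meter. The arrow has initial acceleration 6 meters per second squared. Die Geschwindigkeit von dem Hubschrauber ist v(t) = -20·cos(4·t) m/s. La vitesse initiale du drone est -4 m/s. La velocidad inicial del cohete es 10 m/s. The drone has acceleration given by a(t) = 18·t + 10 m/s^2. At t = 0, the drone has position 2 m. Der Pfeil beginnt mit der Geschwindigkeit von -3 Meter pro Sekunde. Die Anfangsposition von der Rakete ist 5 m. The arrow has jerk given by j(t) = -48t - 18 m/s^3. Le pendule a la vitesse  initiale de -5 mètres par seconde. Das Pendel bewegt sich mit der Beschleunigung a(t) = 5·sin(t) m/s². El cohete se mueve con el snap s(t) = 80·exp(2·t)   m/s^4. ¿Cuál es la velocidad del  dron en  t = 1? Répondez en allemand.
Ausgehend von der Beschleunigung a(t) = 18·t + 10, nehmen wir 1 Stammfunktion. Das Integral von der Beschleunigung, mit v(0) = -4, ergibt die Geschwindigkeit: v(t) = 9·t^2 + 10·t - 4. Mit v(t) = 9·t^2 + 10·t - 4 und Einsetzen von t = 1, finden wir v = 15.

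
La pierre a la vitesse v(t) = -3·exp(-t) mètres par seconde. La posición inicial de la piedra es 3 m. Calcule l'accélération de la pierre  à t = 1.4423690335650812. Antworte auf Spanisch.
Para resolver esto, necesitamos tomar 1 derivada de nuestra ecuación de la velocidad v(t) = -3·exp(-t). La derivada de la velocidad da la aceleración: a(t) = 3·exp(-t). Tenemos la aceleración a(t) = 3·exp(-t). Sustituyendo t = 1.4423690335650812: a(1.4423690335650812) = 0.709101399605386.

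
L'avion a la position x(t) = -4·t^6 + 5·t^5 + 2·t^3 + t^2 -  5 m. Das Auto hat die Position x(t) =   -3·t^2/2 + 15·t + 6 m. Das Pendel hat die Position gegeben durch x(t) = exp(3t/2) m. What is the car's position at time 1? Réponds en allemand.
Aus der Gleichung für die Position x(t) = -3·t^2/2 + 15·t + 6, setzen wir t = 1 ein und erhalten x = 39/2.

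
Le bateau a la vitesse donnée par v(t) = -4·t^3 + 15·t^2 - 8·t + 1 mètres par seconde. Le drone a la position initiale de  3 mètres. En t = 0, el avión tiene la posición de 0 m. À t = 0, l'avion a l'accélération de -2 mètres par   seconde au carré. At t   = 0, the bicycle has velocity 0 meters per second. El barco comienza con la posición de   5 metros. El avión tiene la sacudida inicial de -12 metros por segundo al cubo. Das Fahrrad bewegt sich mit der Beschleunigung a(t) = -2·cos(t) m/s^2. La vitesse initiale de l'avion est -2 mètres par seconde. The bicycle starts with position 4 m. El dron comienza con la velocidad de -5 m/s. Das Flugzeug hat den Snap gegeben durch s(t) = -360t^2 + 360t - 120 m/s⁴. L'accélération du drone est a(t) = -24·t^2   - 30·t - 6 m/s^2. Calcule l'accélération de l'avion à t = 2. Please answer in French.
En partant du snap s(t) = -360·t^2 + 360·t - 120, nous prenons 2 intégrales. En prenant ∫s(t)dt et en appliquant j(0) = -12, nous trouvons j(t) = -120·t^3 + 180·t^2 - 120·t - 12. En intégrant le jerk et en utilisant la condition initiale a(0) = -2, nous obtenons a(t) = -30·t^4 + 60·t^3 - 60·t^2 - 12·t - 2. En utilisant a(t) = -30·t^4 + 60·t^3 - 60·t^2 - 12·t - 2 et en substituant t = 2, nous trouvons a = -266.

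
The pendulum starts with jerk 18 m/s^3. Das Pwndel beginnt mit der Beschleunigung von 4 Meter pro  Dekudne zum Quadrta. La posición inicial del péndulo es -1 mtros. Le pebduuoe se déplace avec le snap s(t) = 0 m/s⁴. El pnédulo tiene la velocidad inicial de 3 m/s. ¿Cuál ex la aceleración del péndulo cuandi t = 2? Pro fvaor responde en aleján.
Wir müssen unsere Gleichung für den Snap s(t) = 0 2-mal integrieren. Durch Integration von dem Snap und Verwendung der Anfangsbedingung j(0) = 18, erhalten wir j(t) = 18. Durch Integration von dem Ruck und Verwendung der Anfangsbedingung a(0) = 4, erhalten wir a(t) = 18·t + 4. Mit a(t) = 18·t + 4 und Einsetzen von t = 2, finden wir a = 40.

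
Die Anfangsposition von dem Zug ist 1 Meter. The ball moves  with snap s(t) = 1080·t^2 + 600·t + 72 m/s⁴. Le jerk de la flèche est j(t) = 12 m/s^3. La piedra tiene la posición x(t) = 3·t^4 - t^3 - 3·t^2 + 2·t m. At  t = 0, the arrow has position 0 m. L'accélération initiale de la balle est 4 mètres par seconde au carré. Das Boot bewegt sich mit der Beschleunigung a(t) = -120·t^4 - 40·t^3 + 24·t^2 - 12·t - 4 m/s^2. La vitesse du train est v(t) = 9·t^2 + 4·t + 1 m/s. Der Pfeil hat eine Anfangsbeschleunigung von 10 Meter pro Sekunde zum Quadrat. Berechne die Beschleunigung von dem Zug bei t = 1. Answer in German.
Wir müssen unsere Gleichung für die Geschwindigkeit v(t) = 9·t^2 + 4·t + 1 1-mal ableiten. Mit d/dt von v(t) finden wir a(t) = 18·t + 4. Wir haben die Beschleunigung a(t) = 18·t + 4. Durch Einsetzen von t = 1: a(1) = 22.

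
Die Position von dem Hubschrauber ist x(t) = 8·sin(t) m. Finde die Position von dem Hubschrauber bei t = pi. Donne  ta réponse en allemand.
Aus der Gleichung für die Position x(t) = 8·sin(t), setzen wir t = pi ein und erhalten x = 0.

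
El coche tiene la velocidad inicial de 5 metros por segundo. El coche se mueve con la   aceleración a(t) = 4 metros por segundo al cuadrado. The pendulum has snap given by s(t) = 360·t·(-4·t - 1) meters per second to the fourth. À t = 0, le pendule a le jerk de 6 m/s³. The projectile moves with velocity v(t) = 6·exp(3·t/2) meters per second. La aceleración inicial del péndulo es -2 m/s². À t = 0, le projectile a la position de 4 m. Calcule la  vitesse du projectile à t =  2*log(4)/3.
De l'équation de la vitesse v(t) = 6·exp(3·t/2), nous substituons t = 2*log(4)/3 pour obtenir v = 24.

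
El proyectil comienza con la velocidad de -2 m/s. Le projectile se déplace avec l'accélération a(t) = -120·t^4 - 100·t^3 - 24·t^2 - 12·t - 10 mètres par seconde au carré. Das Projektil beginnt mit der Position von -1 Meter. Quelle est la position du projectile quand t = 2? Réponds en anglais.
Starting from acceleration a(t) = -120·t^4 - 100·t^3 - 24·t^2 - 12·t - 10, we take 2 integrals. Integrating acceleration and using the initial condition v(0) = -2, we get v(t) = -24·t^5 - 25·t^4 - 8·t^3 - 6·t^2 - 10·t - 2. The antiderivative of velocity, with x(0) = -1, gives position: x(t) = -4·t^6 - 5·t^5 - 2·t^4 - 2·t^3 - 5·t^2 - 2·t - 1. From the given position equation x(t) = -4·t^6 - 5·t^5 - 2·t^4 - 2·t^3 - 5·t^2 - 2·t - 1, we substitute t = 2 to get x = -489.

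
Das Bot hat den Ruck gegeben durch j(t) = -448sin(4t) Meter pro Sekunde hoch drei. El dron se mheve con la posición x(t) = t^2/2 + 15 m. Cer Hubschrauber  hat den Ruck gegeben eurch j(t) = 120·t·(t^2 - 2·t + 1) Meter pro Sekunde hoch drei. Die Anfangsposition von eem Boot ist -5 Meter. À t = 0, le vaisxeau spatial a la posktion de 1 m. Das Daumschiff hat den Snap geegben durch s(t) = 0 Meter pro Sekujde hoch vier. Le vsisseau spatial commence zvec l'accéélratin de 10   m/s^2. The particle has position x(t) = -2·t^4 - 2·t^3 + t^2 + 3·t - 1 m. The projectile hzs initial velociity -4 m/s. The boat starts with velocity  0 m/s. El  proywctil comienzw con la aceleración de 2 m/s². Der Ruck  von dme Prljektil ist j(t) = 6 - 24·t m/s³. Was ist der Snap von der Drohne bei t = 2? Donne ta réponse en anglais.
We must differentiate our position equation x(t) = t^2/2 + 15 4 times. The derivative of position gives velocity: v(t) = t. Taking d/dt of v(t), we find a(t) = 1. Taking d/dt of a(t), we find j(t) = 0. The derivative of jerk gives snap: s(t) = 0. We have snap s(t) = 0. Substituting t = 2: s(2) = 0.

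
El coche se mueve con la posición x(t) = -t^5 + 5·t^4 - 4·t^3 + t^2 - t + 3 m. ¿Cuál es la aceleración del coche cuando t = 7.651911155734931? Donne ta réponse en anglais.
To solve this, we need to take 2 derivatives of our position equation x(t) = -t^5 + 5·t^4 - 4·t^3 + t^2 - t + 3. The derivative of position gives velocity: v(t) = -5·t^4 + 20·t^3 - 12·t^2 + 2·t - 1. Taking d/dt of v(t), we find a(t) = -20·t^3 + 60·t^2 - 24·t + 2. We have acceleration a(t) = -20·t^3 + 60·t^2 - 24·t + 2. Substituting t = 7.651911155734931: a(7.651911155734931) = -5629.19612095641.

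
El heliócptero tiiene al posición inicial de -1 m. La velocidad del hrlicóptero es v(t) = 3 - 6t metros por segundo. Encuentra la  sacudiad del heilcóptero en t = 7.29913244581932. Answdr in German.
Um dies zu lösen, müssen wir 2 Ableitungen unserer Gleichung für die Geschwindigkeit v(t) = 3 - 6·t nehmen. Die Ableitung von der Geschwindigkeit ergibt die Beschleunigung: a(t) = -6. Durch Ableiten von der Beschleunigung erhalten wir den Ruck: j(t) = 0. Mit j(t) = 0 und Einsetzen von t = 7.29913244581932, finden wir j = 0.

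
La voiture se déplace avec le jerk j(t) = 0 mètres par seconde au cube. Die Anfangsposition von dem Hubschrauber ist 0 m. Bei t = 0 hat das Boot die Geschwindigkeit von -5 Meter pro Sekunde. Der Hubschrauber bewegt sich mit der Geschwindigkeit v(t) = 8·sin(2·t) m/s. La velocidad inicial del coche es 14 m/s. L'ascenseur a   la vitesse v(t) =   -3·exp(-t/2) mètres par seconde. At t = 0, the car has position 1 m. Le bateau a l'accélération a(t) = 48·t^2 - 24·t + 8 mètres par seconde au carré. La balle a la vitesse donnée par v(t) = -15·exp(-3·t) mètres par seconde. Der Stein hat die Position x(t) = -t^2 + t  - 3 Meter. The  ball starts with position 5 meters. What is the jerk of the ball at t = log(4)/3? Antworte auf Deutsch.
Wir müssen unsere Gleichung für die Geschwindigkeit v(t) = -15·exp(-3·t) 2-mal ableiten. Durch Ableiten von der Geschwindigkeit erhalten wir die Beschleunigung: a(t) = 45·exp(-3·t). Mit d/dt von a(t) finden wir j(t) = -135·exp(-3·t). Aus der Gleichung für den Ruck j(t) = -135·exp(-3·t), setzen wir t = log(4)/3 ein und erhalten j = -135/4.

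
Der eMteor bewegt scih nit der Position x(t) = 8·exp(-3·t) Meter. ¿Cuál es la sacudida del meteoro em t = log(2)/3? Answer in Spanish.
Debemos derivar nuestra ecuación de la posición x(t) = 8·exp(-3·t) 3 veces. Tomando d/dt de x(t), encontramos v(t) = -24·exp(-3·t). Derivando la velocidad, obtenemos la aceleración: a(t) = 72·exp(-3·t). Tomando d/dt de a(t), encontramos j(t) = -216·exp(-3·t). De la ecuación de la sacudida j(t) = -216·exp(-3·t), sustituimos t = log(2)/3 para obtener j = -108.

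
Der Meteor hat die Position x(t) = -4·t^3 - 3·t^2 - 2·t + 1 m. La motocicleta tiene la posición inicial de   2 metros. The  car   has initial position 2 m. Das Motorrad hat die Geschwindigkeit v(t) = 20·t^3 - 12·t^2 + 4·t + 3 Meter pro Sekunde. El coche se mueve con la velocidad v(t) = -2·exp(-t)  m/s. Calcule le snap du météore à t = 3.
Pour résoudre ceci, nous devons prendre 4 dérivées de notre équation de la position x(t) = -4·t^3 - 3·t^2 - 2·t + 1. La dérivée de la position donne la vitesse: v(t) = -12·t^2 - 6·t - 2. La dérivée de la vitesse donne l'accélération: a(t) = -24·t - 6. En dérivant l'accélération, nous obtenons le jerk: j(t) = -24. La dérivée du jerk donne le snap: s(t) = 0. En utilisant s(t) = 0 et en substituant t = 3, nous trouvons s = 0.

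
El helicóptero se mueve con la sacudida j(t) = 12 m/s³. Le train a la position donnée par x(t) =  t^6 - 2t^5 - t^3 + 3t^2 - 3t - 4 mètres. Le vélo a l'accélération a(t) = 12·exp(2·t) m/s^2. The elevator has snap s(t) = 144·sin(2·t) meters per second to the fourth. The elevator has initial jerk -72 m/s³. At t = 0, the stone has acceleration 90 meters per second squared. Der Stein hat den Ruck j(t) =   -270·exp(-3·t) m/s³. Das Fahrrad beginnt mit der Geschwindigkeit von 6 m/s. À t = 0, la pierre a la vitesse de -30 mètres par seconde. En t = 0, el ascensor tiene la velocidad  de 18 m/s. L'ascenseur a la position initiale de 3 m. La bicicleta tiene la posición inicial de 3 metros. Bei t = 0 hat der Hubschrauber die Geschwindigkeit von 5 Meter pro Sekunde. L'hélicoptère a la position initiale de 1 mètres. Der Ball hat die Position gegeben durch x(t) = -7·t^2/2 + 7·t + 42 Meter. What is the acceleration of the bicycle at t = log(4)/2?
From the given acceleration equation a(t) = 12·exp(2·t), we substitute t = log(4)/2 to get a = 48.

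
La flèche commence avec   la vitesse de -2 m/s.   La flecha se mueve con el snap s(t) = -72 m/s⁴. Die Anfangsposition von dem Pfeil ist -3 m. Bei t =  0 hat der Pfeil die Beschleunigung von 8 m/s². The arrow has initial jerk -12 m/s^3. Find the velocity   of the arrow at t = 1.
Starting from snap s(t) = -72, we take 3 antiderivatives. The integral of snap is jerk. Using j(0) = -12, we get j(t) = -72·t - 12. Taking ∫j(t)dt and applying a(0) = 8, we find a(t) = -36·t^2 - 12·t + 8. Finding the integral of a(t) and using v(0) = -2: v(t) = -12·t^3 - 6·t^2 + 8·t - 2. From the given velocity equation v(t) = -12·t^3 - 6·t^2 + 8·t - 2, we substitute t = 1 to get v = -12.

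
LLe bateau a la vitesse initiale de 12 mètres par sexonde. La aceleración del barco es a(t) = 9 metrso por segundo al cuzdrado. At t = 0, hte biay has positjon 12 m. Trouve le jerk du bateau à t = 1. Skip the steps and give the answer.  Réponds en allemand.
Bei t = 1, j = 0.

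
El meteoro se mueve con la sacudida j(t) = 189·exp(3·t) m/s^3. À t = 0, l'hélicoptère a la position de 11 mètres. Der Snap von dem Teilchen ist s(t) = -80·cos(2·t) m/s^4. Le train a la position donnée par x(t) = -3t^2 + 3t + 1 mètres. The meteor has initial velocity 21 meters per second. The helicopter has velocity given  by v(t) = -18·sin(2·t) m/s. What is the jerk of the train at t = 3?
To solve this, we need to take 3 derivatives of our position equation x(t) = -3·t^2 + 3·t + 1. Differentiating position, we get velocity: v(t) = 3 - 6·t. Taking d/dt of v(t), we find a(t) = -6. The derivative of acceleration gives jerk: j(t) = 0. Using j(t) = 0 and substituting t = 3, we find j = 0.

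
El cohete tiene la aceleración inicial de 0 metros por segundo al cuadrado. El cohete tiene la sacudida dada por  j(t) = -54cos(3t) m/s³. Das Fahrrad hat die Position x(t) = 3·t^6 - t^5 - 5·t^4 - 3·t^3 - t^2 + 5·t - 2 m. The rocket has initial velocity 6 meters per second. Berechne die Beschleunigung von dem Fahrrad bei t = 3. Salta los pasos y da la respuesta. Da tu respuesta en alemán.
Bei t = 3, a = 6154.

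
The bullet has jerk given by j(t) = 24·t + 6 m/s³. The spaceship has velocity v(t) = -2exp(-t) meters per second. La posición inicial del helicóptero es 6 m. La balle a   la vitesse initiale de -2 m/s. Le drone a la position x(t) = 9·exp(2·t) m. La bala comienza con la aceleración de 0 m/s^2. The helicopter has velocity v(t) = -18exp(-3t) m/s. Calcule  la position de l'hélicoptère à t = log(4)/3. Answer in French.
Nous devons intégrer notre équation de la vitesse v(t) = -18·exp(-3·t) 1 fois. L'intégrale de la vitesse est la position. En utilisant x(0) = 6, nous obtenons x(t) = 6·exp(-3·t). De l'équation de la position x(t) = 6·exp(-3·t), nous substituons t = log(4)/3 pour obtenir x = 3/2.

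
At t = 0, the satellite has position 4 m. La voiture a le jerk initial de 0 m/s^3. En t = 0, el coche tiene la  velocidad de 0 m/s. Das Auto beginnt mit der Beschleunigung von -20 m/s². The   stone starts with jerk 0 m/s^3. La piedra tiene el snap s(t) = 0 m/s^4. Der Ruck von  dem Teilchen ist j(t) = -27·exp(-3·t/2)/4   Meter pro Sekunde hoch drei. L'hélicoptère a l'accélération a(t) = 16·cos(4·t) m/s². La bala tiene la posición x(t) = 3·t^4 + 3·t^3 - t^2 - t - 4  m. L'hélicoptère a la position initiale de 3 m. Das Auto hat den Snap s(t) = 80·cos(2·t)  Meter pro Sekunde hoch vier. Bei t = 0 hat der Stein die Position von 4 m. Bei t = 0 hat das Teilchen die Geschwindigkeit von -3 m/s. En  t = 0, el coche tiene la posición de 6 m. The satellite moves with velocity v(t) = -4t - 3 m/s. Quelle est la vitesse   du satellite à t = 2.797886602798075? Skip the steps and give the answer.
La vitesse à t = 2.797886602798075 est v = -14.1915464111923.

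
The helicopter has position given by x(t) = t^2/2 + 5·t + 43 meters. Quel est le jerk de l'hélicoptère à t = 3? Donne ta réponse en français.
Nous devons dériver notre équation de la position x(t) = t^2/2 + 5·t + 43 3 fois. La dérivée de la position donne la vitesse: v(t) = t + 5. En prenant d/dt de v(t), nous trouvons a(t) = 1. En dérivant l'accélération, nous obtenons le jerk: j(t) = 0. Nous avons le jerk j(t) = 0. En substituant t = 3: j(3) = 0.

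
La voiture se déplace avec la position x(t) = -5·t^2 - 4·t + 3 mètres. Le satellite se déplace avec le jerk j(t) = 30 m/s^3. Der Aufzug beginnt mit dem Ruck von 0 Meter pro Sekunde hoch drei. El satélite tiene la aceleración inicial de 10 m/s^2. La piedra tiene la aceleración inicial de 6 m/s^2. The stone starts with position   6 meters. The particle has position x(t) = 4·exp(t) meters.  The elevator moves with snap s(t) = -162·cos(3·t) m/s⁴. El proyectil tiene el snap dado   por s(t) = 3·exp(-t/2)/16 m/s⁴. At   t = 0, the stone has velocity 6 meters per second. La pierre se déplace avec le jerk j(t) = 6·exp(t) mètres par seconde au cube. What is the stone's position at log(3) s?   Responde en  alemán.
Wir müssen die Stammfunktion unserer Gleichung für den Ruck j(t) = 6·exp(t) 3-mal finden. Das Integral von dem Ruck ist die Beschleunigung. Mit a(0) = 6 erhalten wir a(t) = 6·exp(t). Durch Integration von der Beschleunigung und Verwendung der Anfangsbedingung v(0) = 6, erhalten wir v(t) = 6·exp(t). Die Stammfunktion von der Geschwindigkeit ist die Position. Mit x(0) = 6 erhalten wir x(t) = 6·exp(t). Mit x(t) = 6·exp(t) und Einsetzen von t = log(3), finden wir x = 18.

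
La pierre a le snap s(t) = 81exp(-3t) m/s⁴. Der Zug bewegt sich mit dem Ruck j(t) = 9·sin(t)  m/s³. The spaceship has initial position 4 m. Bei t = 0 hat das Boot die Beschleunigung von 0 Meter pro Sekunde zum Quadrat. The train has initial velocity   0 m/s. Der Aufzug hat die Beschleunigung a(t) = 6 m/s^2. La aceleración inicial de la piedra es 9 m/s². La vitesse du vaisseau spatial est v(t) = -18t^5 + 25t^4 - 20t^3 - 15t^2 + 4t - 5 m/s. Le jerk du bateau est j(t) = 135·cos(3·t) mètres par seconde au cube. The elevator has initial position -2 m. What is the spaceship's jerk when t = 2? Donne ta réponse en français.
Nous devons dériver notre équation de la vitesse v(t) = -18·t^5 + 25·t^4 - 20·t^3 - 15·t^2 + 4·t - 5 2 fois. La dérivée de la vitesse donne l'accélération: a(t) = -90·t^4 + 100·t^3 - 60·t^2 - 30·t + 4. En dérivant l'accélération, nous obtenons le jerk: j(t) = -360·t^3 + 300·t^2 - 120·t - 30. En utilisant j(t) = -360·t^3 + 300·t^2 - 120·t - 30 et en substituant t = 2, nous trouvons j = -1950.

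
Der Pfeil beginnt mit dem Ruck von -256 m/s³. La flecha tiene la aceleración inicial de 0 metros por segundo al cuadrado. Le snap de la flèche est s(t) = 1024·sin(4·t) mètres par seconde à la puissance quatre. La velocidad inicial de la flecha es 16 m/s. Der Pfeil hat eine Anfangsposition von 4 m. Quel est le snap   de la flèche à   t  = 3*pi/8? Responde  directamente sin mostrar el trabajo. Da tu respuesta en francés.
s(3*pi/8) = -1024.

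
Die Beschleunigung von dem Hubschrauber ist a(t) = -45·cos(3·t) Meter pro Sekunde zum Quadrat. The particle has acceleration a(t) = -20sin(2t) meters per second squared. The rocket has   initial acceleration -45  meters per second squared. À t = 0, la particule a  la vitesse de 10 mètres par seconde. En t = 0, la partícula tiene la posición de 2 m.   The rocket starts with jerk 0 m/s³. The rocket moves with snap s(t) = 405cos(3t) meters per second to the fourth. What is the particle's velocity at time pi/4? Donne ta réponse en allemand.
Um dies zu lösen, müssen wir 1 Integral unserer Gleichung für die Beschleunigung a(t) = -20·sin(2·t) finden. Durch Integration von der Beschleunigung und Verwendung der Anfangsbedingung v(0) = 10, erhalten wir v(t) = 10·cos(2·t). Wir haben die Geschwindigkeit v(t) = 10·cos(2·t). Durch Einsetzen von t = pi/4: v(pi/4) = 0.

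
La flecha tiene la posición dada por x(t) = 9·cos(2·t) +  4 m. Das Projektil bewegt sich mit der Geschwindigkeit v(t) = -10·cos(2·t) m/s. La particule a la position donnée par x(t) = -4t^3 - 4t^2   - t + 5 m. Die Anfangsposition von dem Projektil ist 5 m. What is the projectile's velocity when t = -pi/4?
We have velocity v(t) = -10·cos(2·t). Substituting t = -pi/4: v(-pi/4) = 0.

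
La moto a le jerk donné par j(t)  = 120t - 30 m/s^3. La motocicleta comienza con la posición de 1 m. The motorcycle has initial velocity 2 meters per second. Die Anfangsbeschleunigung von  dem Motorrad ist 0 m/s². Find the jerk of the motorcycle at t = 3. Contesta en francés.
Nous avons le jerk j(t) = 120·t - 30. En substituant t = 3: j(3) = 330.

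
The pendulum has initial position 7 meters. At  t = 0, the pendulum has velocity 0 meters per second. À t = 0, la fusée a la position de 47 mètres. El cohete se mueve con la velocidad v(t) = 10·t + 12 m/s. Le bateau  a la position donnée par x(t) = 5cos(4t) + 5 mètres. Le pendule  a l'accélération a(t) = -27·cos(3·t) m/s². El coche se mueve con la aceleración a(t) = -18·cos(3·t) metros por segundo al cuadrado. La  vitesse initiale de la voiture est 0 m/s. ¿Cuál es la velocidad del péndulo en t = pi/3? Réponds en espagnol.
Debemos encontrar la antiderivada de nuestra ecuación de la aceleración a(t) = -27·cos(3·t) 1 vez. La integral de la aceleración, con v(0) = 0, da la velocidad: v(t) = -9·sin(3·t). Usando v(t) = -9·sin(3·t) y sustituyendo t = pi/3, encontramos v = 0.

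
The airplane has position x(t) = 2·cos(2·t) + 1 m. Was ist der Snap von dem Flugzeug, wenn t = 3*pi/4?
Wir müssen unsere Gleichung für die Position x(t) = 2·cos(2·t) + 1 4-mal ableiten. Durch Ableiten von der Position erhalten wir die Geschwindigkeit: v(t) = -4·sin(2·t). Mit d/dt von v(t) finden wir a(t) = -8·cos(2·t). Mit d/dt von a(t) finden wir j(t) = 16·sin(2·t). Die Ableitung von dem Ruck ergibt den Snap: s(t) = 32·cos(2·t). Aus der Gleichung für den Snap s(t) = 32·cos(2·t), setzen wir t = 3*pi/4 ein und erhalten s = 0.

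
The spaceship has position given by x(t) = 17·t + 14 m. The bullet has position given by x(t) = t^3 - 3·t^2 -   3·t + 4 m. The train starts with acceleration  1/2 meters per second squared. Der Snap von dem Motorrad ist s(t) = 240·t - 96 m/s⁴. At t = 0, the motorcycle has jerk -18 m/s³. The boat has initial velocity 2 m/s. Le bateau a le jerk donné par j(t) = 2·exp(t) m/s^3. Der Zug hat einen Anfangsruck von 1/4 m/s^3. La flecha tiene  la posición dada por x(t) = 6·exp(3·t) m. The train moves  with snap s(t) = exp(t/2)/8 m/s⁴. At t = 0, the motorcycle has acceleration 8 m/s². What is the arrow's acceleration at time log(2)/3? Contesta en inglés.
To solve this, we need to take 2 derivatives of our position equation x(t) = 6·exp(3·t). The derivative of position gives velocity: v(t) = 18·exp(3·t). The derivative of velocity gives acceleration: a(t) = 54·exp(3·t). Using a(t) = 54·exp(3·t) and substituting t = log(2)/3, we find a = 108.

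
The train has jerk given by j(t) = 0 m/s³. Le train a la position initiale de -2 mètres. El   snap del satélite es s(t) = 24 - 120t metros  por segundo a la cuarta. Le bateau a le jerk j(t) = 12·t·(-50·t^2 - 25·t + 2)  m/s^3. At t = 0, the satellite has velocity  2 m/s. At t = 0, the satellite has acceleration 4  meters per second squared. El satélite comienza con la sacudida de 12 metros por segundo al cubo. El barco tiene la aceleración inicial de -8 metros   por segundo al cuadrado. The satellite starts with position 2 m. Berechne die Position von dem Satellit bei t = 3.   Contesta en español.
Debemos encontrar la antiderivada de nuestra ecuación del snap s(t) = 24 - 120·t 4 veces. La antiderivada del snap, con j(0) = 12, da la sacudida: j(t) = -60·t^2 + 24·t + 12. La integral de la sacudida, con a(0) = 4, da la aceleración: a(t) = -20·t^3 + 12·t^2 + 12·t + 4. La integral de la aceleración, con v(0) = 2, da la velocidad: v(t) = -5·t^4 + 4·t^3 + 6·t^2 + 4·t + 2. Tomando ∫v(t)dt y aplicando x(0) = 2, encontramos x(t) = -t^5 + t^4 + 2·t^3 + 2·t^2 + 2·t + 2. De la ecuación de la posición x(t) = -t^5 + t^4 + 2·t^3 + 2·t^2 + 2·t + 2, sustituimos t = 3 para obtener x = -82.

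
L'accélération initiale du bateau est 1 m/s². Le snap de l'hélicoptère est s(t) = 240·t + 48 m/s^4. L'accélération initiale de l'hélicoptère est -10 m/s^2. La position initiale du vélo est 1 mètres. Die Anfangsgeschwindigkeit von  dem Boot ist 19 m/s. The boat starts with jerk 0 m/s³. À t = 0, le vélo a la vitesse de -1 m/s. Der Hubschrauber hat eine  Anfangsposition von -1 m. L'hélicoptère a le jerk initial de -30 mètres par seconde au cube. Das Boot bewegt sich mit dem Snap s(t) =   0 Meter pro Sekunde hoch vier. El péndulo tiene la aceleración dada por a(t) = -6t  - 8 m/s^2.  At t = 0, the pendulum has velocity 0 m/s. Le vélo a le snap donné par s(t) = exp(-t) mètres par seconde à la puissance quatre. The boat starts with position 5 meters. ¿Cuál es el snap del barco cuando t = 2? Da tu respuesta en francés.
En utilisant s(t) = 0 et en substituant t = 2, nous trouvons s = 0.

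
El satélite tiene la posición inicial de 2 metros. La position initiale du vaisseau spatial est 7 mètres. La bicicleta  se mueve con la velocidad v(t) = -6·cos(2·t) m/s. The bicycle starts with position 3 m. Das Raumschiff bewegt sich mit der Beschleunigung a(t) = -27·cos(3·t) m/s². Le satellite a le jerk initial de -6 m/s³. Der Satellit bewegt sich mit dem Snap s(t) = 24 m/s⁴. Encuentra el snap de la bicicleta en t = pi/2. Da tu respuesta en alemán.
Ausgehend von der Geschwindigkeit v(t) = -6·cos(2·t), nehmen wir 3 Ableitungen. Mit d/dt von v(t) finden wir a(t) = 12·sin(2·t). Die Ableitung von der Beschleunigung ergibt den Ruck: j(t) = 24·cos(2·t). Die Ableitung von dem Ruck ergibt den Snap: s(t) = -48·sin(2·t). Wir haben den Snap s(t) = -48·sin(2·t). Durch Einsetzen von t = pi/2: s(pi/2) = 0.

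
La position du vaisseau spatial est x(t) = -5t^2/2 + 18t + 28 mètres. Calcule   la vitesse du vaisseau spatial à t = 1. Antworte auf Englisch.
To solve this, we need to take 1 derivative of our position equation x(t) = -5·t^2/2 + 18·t + 28. The derivative of position gives velocity: v(t) = 18 - 5·t. Using v(t) = 18 - 5·t and substituting t = 1, we find v = 13.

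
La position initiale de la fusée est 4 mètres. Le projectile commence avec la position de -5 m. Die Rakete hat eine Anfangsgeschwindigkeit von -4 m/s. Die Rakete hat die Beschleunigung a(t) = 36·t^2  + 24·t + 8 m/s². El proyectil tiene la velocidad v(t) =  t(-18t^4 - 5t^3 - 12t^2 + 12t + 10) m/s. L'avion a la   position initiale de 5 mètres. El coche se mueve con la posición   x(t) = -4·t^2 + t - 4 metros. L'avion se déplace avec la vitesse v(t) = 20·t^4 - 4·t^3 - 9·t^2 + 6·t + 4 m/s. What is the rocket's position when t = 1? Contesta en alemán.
Ausgehend von der Beschleunigung a(t) = 36·t^2 + 24·t + 8, nehmen wir 2 Stammfunktionen. Mit ∫a(t)dt und Anwendung von v(0) = -4, finden wir v(t) = 12·t^3 + 12·t^2 + 8·t - 4. Das Integral von der Geschwindigkeit, mit x(0) = 4, ergibt die Position: x(t) = 3·t^4 + 4·t^3 + 4·t^2 - 4·t + 4. Wir haben die Position x(t) = 3·t^4 + 4·t^3 + 4·t^2 - 4·t + 4. Durch Einsetzen von t = 1: x(1) = 11.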